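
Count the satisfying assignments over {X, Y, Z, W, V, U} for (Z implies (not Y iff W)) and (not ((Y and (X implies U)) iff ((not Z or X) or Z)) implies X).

Initial set: {T ((Z implies (not Y iff W)) and (not ((Y and (X implies U)) iff ((not Z or X) or Z)) implies X))}.
T ((Z implies (not Y iff W)) and (not ((Y and (X implies U)) iff ((not Z or X) or Z)) implies X)): α-rule — add T (Z implies (not Y iff W)), T (not ((Y and (X implies U)) iff ((not Z or X) or Z)) implies X).
T (Z implies (not Y iff W)): β-rule — branch into F Z  //  T (not Y iff W).
  branch 1 (add F Z):
    T (not ((Y and (X implies U)) iff ((not Z or X) or Z)) implies X): β-rule — branch into F not ((Y and (X implies U)) iff ((not Z or X) or Z))  //  T X.
      branch 1.1 (add F not ((Y and (X implies U)) iff ((not Z or X) or Z))):
        F not ((Y and (X implies U)) iff ((not Z or X) or Z)): β-rule — branch into T (Y and (X implies U)), T ((not Z or X) or Z)  //  F (Y and (X implies U)), F ((not Z or X) or Z).
          branch 1.1.1 (add T (Y and (X implies U)), T ((not Z or X) or Z)):
            T (Y and (X implies U)): α-rule — add T Y, T (X implies U).
            T ((not Z or X) or Z): β-rule — branch into T (not Z or X)  //  T Z.
              branch 1.1.1.1 (add T (not Z or X)):
                T (X implies U): β-rule — branch into F X  //  T U.
                  branch 1.1.1.1.1 (add F X):
                    T (not Z or X): β-rule — branch into T not Z  //  T X.
                      branch 1.1.1.1.1.1 (add T not Z):
                        ○ open, literals {X=false, Y=true, Z=false}.
                      branch 1.1.1.1.1.2 (add T X):
                        × closes — contains both X and not X.
                  branch 1.1.1.1.2 (add T U):
                    T (not Z or X): β-rule — branch into T not Z  //  T X.
                      branch 1.1.1.1.2.1 (add T not Z):
                        ○ open, literals {U=true, Y=true, Z=false}.
                      branch 1.1.1.1.2.2 (add T X):
                        ○ open, literals {U=true, X=true, Y=true, Z=false}.
              branch 1.1.1.2 (add T Z):
                × closes — contains both Z and not Z.
          branch 1.1.2 (add F (Y and (X implies U)), F ((not Z or X) or Z)):
            F ((not Z or X) or Z): α-rule — add F (not Z or X), F Z.
            F (not Z or X): α-rule — add F not Z, F X.
            × closes — contains both Z and not Z.
      branch 1.2 (add T X):
        ○ open, literals {X=true, Z=false}.
  branch 2 (add T (not Y iff W)):
    T (not ((Y and (X implies U)) iff ((not Z or X) or Z)) implies X): β-rule — branch into F not ((Y and (X implies U)) iff ((not Z or X) or Z))  //  T X.
      branch 2.1 (add F not ((Y and (X implies U)) iff ((not Z or X) or Z))):
        T (not Y iff W): β-rule — branch into T not Y, T W  //  F not Y, F W.
          branch 2.1.1 (add T not Y, T W):
            F not ((Y and (X implies U)) iff ((not Z or X) or Z)): β-rule — branch into T (Y and (X implies U)), T ((not Z or X) or Z)  //  F (Y and (X implies U)), F ((not Z or X) or Z).
              branch 2.1.1.1 (add T (Y and (X implies U)), T ((not Z or X) or Z)):
                T (Y and (X implies U)): α-rule — add T Y, T (X implies U).
                × closes — contains both Y and not Y.
              branch 2.1.1.2 (add F (Y and (X implies U)), F ((not Z or X) or Z)):
                F ((not Z or X) or Z): α-rule — add F (not Z or X), F Z.
                F (not Z or X): α-rule — add F not Z, F X.
                × closes — contains both Z and not Z.
          branch 2.1.2 (add F not Y, F W):
            F not ((Y and (X implies U)) iff ((not Z or X) or Z)): β-rule — branch into T (Y and (X implies U)), T ((not Z or X) or Z)  //  F (Y and (X implies U)), F ((not Z or X) or Z).
              branch 2.1.2.1 (add T (Y and (X implies U)), T ((not Z or X) or Z)):
                T (Y and (X implies U)): α-rule — add T Y, T (X implies U).
                T ((not Z or X) or Z): β-rule — branch into T (not Z or X)  //  T Z.
                  branch 2.1.2.1.1 (add T (not Z or X)):
                    T (X implies U): β-rule — branch into F X  //  T U.
                      branch 2.1.2.1.1.1 (add F X):
                        T (not Z or X): β-rule — branch into T not Z  //  T X.
                          branch 2.1.2.1.1.1.1 (add T not Z):
                            ○ open, literals {W=false, X=false, Y=true, Z=false}.
                          branch 2.1.2.1.1.1.2 (add T X):
                            × closes — contains both X and not X.
                      branch 2.1.2.1.1.2 (add T U):
                        T (not Z or X): β-rule — branch into T not Z  //  T X.
                          branch 2.1.2.1.1.2.1 (add T not Z):
                            ○ open, literals {U=true, W=false, Y=true, Z=false}.
                          branch 2.1.2.1.1.2.2 (add T X):
                            ○ open, literals {U=true, W=false, X=true, Y=true}.
                  branch 2.1.2.1.2 (add T Z):
                    T (X implies U): β-rule — branch into F X  //  T U.
                      branch 2.1.2.1.2.1 (add F X):
                        ○ open, literals {W=false, X=false, Y=true, Z=true}.
                      branch 2.1.2.1.2.2 (add T U):
                        ○ open, literals {U=true, W=false, Y=true, Z=true}.
              branch 2.1.2.2 (add F (Y and (X implies U)), F ((not Z or X) or Z)):
                F ((not Z or X) or Z): α-rule — add F (not Z or X), F Z.
                F (not Z or X): α-rule — add F not Z, F X.
                × closes — contains both Z and not Z.
      branch 2.2 (add T X):
        T (not Y iff W): β-rule — branch into T not Y, T W  //  F not Y, F W.
          branch 2.2.1 (add T not Y, T W):
            ○ open, literals {W=true, X=true, Y=false}.
          branch 2.2.2 (add F not Y, F W):
            ○ open, literals {W=false, X=true, Y=true}.
7 branches closed, 11 open.
Each open branch fixes some atoms; the unmentioned ones are free. Counting distinct full assignments: branch {X=false, Y=true, Z=false} (W, V, U) contributes 8 new; branch {U=true, Y=true, Z=false} (X, W, V) contributes 4 new; branch {U=true, X=true, Y=true, Z=false} (W, V) contributes 0 new; branch {X=true, Z=false} (Y, W, V, U) contributes 12 new; branch {W=false, X=false, Y=true, Z=false} (V, U) contributes 0 new; branch {U=true, W=false, Y=true, Z=false} (X, V) contributes 0 new; branch {U=true, W=false, X=true, Y=true} (Z, V) contributes 2 new; branch {W=false, X=false, Y=true, Z=true} (V, U) contributes 4 new; branch {U=true, W=false, Y=true, Z=true} (X, V) contributes 0 new; branch {W=true, X=true, Y=false} (Z, V, U) contributes 4 new; branch {W=false, X=true, Y=true} (Z, V, U) contributes 2 new. Total: 36.

36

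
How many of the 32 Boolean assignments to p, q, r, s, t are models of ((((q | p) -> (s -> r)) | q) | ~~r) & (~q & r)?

Initial set: {(((((q | p) -> (s -> r)) | q) | ~~r) & (~q & r))}.
(((((q | p) -> (s -> r)) | q) | ~~r) & (~q & r)): α-rule — add ((((q | p) -> (s -> r)) | q) | ~~r), (~q & r).
(~q & r): α-rule — add ~q, r.
((((q | p) -> (s -> r)) | q) | ~~r): β-rule — branch into (((q | p) -> (s -> r)) | q)  //  ~~r.
  branch 1 (add (((q | p) -> (s -> r)) | q)):
    (((q | p) -> (s -> r)) | q): β-rule — branch into ((q | p) -> (s -> r))  //  q.
      branch 1.1 (add ((q | p) -> (s -> r))):
        ((q | p) -> (s -> r)): β-rule — branch into ~(q | p)  //  (s -> r).
          branch 1.1.1 (add ~(q | p)):
            ~(q | p): α-rule — add ~q, ~p.
            ○ open, literals {p=false, q=false, r=true}.
          branch 1.1.2 (add (s -> r)):
            (s -> r): β-rule — branch into ~s  //  r.
              branch 1.1.2.1 (add ~s):
                ○ open, literals {q=false, r=true, s=false}.
              branch 1.1.2.2 (add r):
                ○ open, literals {q=false, r=true}.
      branch 1.2 (add q):
        × closes — contains both q and ~q.
  branch 2 (add ~~r):
    ~~r: drop double negation, giving r.
    ○ open, literals {q=false, r=true}.
1 branch closed, 4 open.
Each open branch fixes some atoms; the unmentioned ones are free. Counting distinct full assignments: branch {p=false, q=false, r=true} (s, t) contributes 4 new; branch {q=false, r=true, s=false} (p, t) contributes 2 new; branch {q=false, r=true} (p, s, t) contributes 2 new; branch {q=false, r=true} (p, s, t) contributes 0 new. Total: 8.

8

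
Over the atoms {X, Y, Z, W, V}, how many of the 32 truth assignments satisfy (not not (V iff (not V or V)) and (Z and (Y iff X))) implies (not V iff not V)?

Initial set: {((not not (V iff (not V or V)) and (Z and (Y iff X))) implies (not V iff not V))}.
((not not (V iff (not V or V)) and (Z and (Y iff X))) implies (not V iff not V)): β-rule — branch into not (not not (V iff (not V or V)) and (Z and (Y iff X)))  //  (not V iff not V).
  branch 1 (add not (not not (V iff (not V or V)) and (Z and (Y iff X)))):
    not (not not (V iff (not V or V)) and (Z and (Y iff X))): β-rule — branch into not not not (V iff (not V or V))  //  not (Z and (Y iff X)).
      branch 1.1 (add not not not (V iff (not V or V))):
        not not not (V iff (not V or V)): drop double negation, giving not (V iff (not V or V)).
        not (V iff (not V or V)): β-rule — branch into V, not (not V or V)  //  not V, (not V or V).
          branch 1.1.1 (add V, not (not V or V)):
            not (not V or V): α-rule — add not not V, not V.
            × closes — contains both V and not V.
          branch 1.1.2 (add not V, (not V or V)):
            (not V or V): β-rule — branch into not V  //  V.
              branch 1.1.2.1 (add not V):
                ○ open, literals {V=F}.
              branch 1.1.2.2 (add V):
                × closes — contains both V and not V.
      branch 1.2 (add not (Z and (Y iff X))):
        not (Z and (Y iff X)): β-rule — branch into not Z  //  not (Y iff X).
          branch 1.2.1 (add not Z):
            ○ open, literals {Z=F}.
          branch 1.2.2 (add not (Y iff X)):
            not (Y iff X): β-rule — branch into Y, not X  //  not Y, X.
              branch 1.2.2.1 (add Y, not X):
                ○ open, literals {X=F, Y=T}.
              branch 1.2.2.2 (add not Y, X):
                ○ open, literals {X=T, Y=F}.
  branch 2 (add (not V iff not V)):
    (not V iff not V): β-rule — branch into not V, not V  //  not not V, not not V.
      branch 2.1 (add not V, not V):
        ○ open, literals {V=F}.
      branch 2.2 (add not not V, not not V):
        ○ open, literals {V=T}.
2 branches closed, 6 open.
Each open branch fixes some atoms; the unmentioned ones are free. Counting distinct full assignments: branch {V=F} (X, Y, Z, W) contributes 16 new; branch {Z=F} (X, Y, W, V) contributes 8 new; branch {X=F, Y=T} (Z, W, V) contributes 2 new; branch {X=T, Y=F} (Z, W, V) contributes 2 new; branch {V=F} (X, Y, Z, W) contributes 0 new; branch {V=T} (X, Y, Z, W) contributes 4 new. Total: 32.

32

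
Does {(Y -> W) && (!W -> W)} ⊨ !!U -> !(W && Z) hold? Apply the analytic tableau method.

Initial set: {((Y -> W) && (!W -> W)); !(!!U -> !(W && Z))}.
((Y -> W) && (!W -> W)): α-rule — add (Y -> W), (!W -> W).
!(!!U -> !(W && Z)): α-rule — add !!U, !!(W && Z).
!!U: drop double negation, giving U.
!!(W && Z): α-rule — add W, Z.
(Y -> W): β-rule — branch into !Y  //  W.
  branch 1 (add !Y):
    (!W -> W): β-rule — branch into !!W  //  W.
      branch 1.1 (add !!W):
        ○ open, literals {U=true, W=true, Y=false, Z=true}.
      branch 1.2 (add W):
        ○ open, literals {U=true, W=true, Y=false, Z=true}.
  branch 2 (add W):
    (!W -> W): β-rule — branch into !!W  //  W.
      branch 2.1 (add !!W):
        ○ open, literals {U=true, W=true, Z=true}.
      branch 2.2 (add W):
        ○ open, literals {U=true, W=true, Z=true}.
0 branches closed, 4 open.
An open branch gives a countermodel: U=true, W=true, Y=false, Z=true (unmentioned atoms arbitrary); the premises hold there but the conclusion fails.

No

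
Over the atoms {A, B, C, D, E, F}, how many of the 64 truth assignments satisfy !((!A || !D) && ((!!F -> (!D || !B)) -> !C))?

Initial set: {!((!A || !D) && ((!!F -> (!D || !B)) -> !C))}.
!((!A || !D) && ((!!F -> (!D || !B)) -> !C)): β-rule — branch into !(!A || !D)  //  !((!!F -> (!D || !B)) -> !C).
  branch 1 (add !(!A || !D)):
    !(!A || !D): α-rule — add !!A, !!D.
    ○ open, literals {A=true, D=true}.
  branch 2 (add !((!!F -> (!D || !B)) -> !C)):
    !((!!F -> (!D || !B)) -> !C): α-rule — add (!!F -> (!D || !B)), !!C.
    (!!F -> (!D || !B)): β-rule — branch into !!!F  //  (!D || !B).
      branch 2.1 (add !!!F):
        !!!F: drop double negation, giving !F.
        ○ open, literals {C=true, F=false}.
      branch 2.2 (add (!D || !B)):
        (!D || !B): β-rule — branch into !D  //  !B.
          branch 2.2.1 (add !D):
            ○ open, literals {C=true, D=false}.
          branch 2.2.2 (add !B):
            ○ open, literals {B=false, C=true}.
0 branches closed, 4 open.
Each open branch fixes some atoms; the unmentioned ones are free. Counting distinct full assignments: branch {A=true, D=true} (B, C, E, F) contributes 16 new; branch {C=true, F=false} (A, B, D, E) contributes 12 new; branch {C=true, D=false} (A, B, E, F) contributes 8 new; branch {B=false, C=true} (A, D, E, F) contributes 2 new. Total: 38.

38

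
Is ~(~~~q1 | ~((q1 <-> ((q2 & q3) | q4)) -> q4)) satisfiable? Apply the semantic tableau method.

Initial set: {~(~~~q1 | ~((q1 <-> ((q2 & q3) | q4)) -> q4))}.
~(~~~q1 | ~((q1 <-> ((q2 & q3) | q4)) -> q4)): α-rule — add ~~~~q1, ~~((q1 <-> ((q2 & q3) | q4)) -> q4).
~~~~q1: drop double negation, giving ~~q1.
~~((q1 <-> ((q2 & q3) | q4)) -> q4): β-rule — branch into ~(q1 <-> ((q2 & q3) | q4))  //  q4.
  branch 1 (add ~(q1 <-> ((q2 & q3) | q4))):
    ~(q1 <-> ((q2 & q3) | q4)): β-rule — branch into q1, ~((q2 & q3) | q4)  //  ~q1, ((q2 & q3) | q4).
      branch 1.1 (add q1, ~((q2 & q3) | q4)):
        ~((q2 & q3) | q4): α-rule — add ~(q2 & q3), ~q4.
        ~(q2 & q3): β-rule — branch into ~q2  //  ~q3.
          branch 1.1.1 (add ~q2):
            ○ open, literals {q1=1, q2=0, q4=0}.
          branch 1.1.2 (add ~q3):
            ○ open, literals {q1=1, q3=0, q4=0}.
      branch 1.2 (add ~q1, ((q2 & q3) | q4)):
        × closes — contains both q1 and ~q1.
  branch 2 (add q4):
    ○ open, literals {q1=1, q4=1}.
1 branch closed, 3 open.
An open branch gives a satisfying assignment: q1=1, q2=0, q4=0.

Satisfiable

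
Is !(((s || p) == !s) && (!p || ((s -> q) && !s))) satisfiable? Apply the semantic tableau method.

Initial set: {!(((s || p) == !s) && (!p || ((s -> q) && !s)))}.
!(((s || p) == !s) && (!p || ((s -> q) && !s))): β-rule — branch into !((s || p) == !s)  //  !(!p || ((s -> q) && !s)).
  branch 1 (add !((s || p) == !s)):
    !((s || p) == !s): β-rule — branch into (s || p), !!s  //  !(s || p), !s.
      branch 1.1 (add (s || p), !!s):
        (s || p): β-rule — branch into s  //  p.
          branch 1.1.1 (add s):
            ○ open, literals {s=T}.
          branch 1.1.2 (add p):
            ○ open, literals {p=T, s=T}.
      branch 1.2 (add !(s || p), !s):
        !(s || p): α-rule — add !s, !p.
        ○ open, literals {p=F, s=F}.
  branch 2 (add !(!p || ((s -> q) && !s))):
    !(!p || ((s -> q) && !s)): α-rule — add !!p, !((s -> q) && !s).
    !((s -> q) && !s): β-rule — branch into !(s -> q)  //  !!s.
      branch 2.1 (add !(s -> q)):
        !(s -> q): α-rule — add s, !q.
        ○ open, literals {p=T, q=F, s=T}.
      branch 2.2 (add !!s):
        ○ open, literals {p=T, s=T}.
0 branches closed, 5 open.
An open branch gives a satisfying assignment: s=T.

Satisfiable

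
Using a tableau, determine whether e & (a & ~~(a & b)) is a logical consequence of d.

No

Initial set: {d; ~(e & (a & ~~(a & b)))}.
~(e & (a & ~~(a & b))): β-rule — branch into ~e  //  ~(a & ~~(a & b)).
  branch 1 (add ~e):
    ○ open, literals {d=true, e=false}.
  branch 2 (add ~(a & ~~(a & b))):
    ~(a & ~~(a & b)): β-rule — branch into ~a  //  ~~~(a & b).
      branch 2.1 (add ~a):
        ○ open, literals {a=false, d=true}.
      branch 2.2 (add ~~~(a & b)):
        ~~~(a & b): drop double negation, giving ~(a & b).
        ~(a & b): β-rule — branch into ~a  //  ~b.
          branch 2.2.1 (add ~a):
            ○ open, literals {a=false, d=true}.
          branch 2.2.2 (add ~b):
            ○ open, literals {b=false, d=true}.
0 branches closed, 4 open.
An open branch gives a countermodel: d=true, e=false (unmentioned atoms arbitrary); the premises hold there but the conclusion fails.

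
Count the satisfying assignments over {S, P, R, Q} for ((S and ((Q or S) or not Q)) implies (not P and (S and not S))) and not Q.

Initial set: {(((S and ((Q or S) or not Q)) implies (not P and (S and not S))) and not Q)}.
(((S and ((Q or S) or not Q)) implies (not P and (S and not S))) and not Q): α-rule — add ((S and ((Q or S) or not Q)) implies (not P and (S and not S))), not Q.
((S and ((Q or S) or not Q)) implies (not P and (S and not S))): β-rule — branch into not (S and ((Q or S) or not Q))  //  (not P and (S and not S)).
  branch 1 (add not (S and ((Q or S) or not Q))):
    not (S and ((Q or S) or not Q)): β-rule — branch into not S  //  not ((Q or S) or not Q).
      branch 1.1 (add not S):
        ○ open, literals {Q=false, S=false}.
      branch 1.2 (add not ((Q or S) or not Q)):
        not ((Q or S) or not Q): α-rule — add not (Q or S), not not Q.
        × closes — contains both Q and not Q.
  branch 2 (add (not P and (S and not S))):
    (not P and (S and not S)): α-rule — add not P, (S and not S).
    (S and not S): α-rule — add S, not S.
    × closes — contains both S and not S.
2 branches closed, 1 open.
Each open branch fixes some atoms; the unmentioned ones are free. Counting distinct full assignments: branch {Q=false, S=false} (P, R) contributes 4 new. Total: 4.

4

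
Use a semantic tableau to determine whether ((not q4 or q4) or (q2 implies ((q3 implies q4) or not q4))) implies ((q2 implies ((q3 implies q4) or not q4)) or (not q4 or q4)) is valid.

Valid

Assume the negation and expand:
Initial set: {not (((not q4 or q4) or (q2 implies ((q3 implies q4) or not q4))) implies ((q2 implies ((q3 implies q4) or not q4)) or (not q4 or q4)))}.
not (((not q4 or q4) or (q2 implies ((q3 implies q4) or not q4))) implies ((q2 implies ((q3 implies q4) or not q4)) or (not q4 or q4))): α-rule — add ((not q4 or q4) or (q2 implies ((q3 implies q4) or not q4))), not ((q2 implies ((q3 implies q4) or not q4)) or (not q4 or q4)).
not ((q2 implies ((q3 implies q4) or not q4)) or (not q4 or q4)): α-rule — add not (q2 implies ((q3 implies q4) or not q4)), not (not q4 or q4).
not (q2 implies ((q3 implies q4) or not q4)): α-rule — add q2, not ((q3 implies q4) or not q4).
not (not q4 or q4): α-rule — add not not q4, not q4.
× closes — contains both q4 and not q4.
All 1 branch closes.
Every branch closed, so the negation is unsatisfiable and the formula is valid.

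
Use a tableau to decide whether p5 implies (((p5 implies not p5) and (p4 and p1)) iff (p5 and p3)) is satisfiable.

Initial set: {(p5 implies (((p5 implies not p5) and (p4 and p1)) iff (p5 and p3)))}.
(p5 implies (((p5 implies not p5) and (p4 and p1)) iff (p5 and p3))): β-rule — branch into not p5  //  (((p5 implies not p5) and (p4 and p1)) iff (p5 and p3)).
  branch 1 (add not p5):
    ○ open, literals {p5=0}.
  branch 2 (add (((p5 implies not p5) and (p4 and p1)) iff (p5 and p3))):
    (((p5 implies not p5) and (p4 and p1)) iff (p5 and p3)): β-rule — branch into ((p5 implies not p5) and (p4 and p1)), (p5 and p3)  //  not ((p5 implies not p5) and (p4 and p1)), not (p5 and p3).
      branch 2.1 (add ((p5 implies not p5) and (p4 and p1)), (p5 and p3)):
        ((p5 implies not p5) and (p4 and p1)): α-rule — add (p5 implies not p5), (p4 and p1).
        (p5 and p3): α-rule — add p5, p3.
        (p4 and p1): α-rule — add p4, p1.
        (p5 implies not p5): β-rule — branch into not p5  //  not p5.
          branch 2.1.1 (add not p5):
            × closes — contains both p5 and not p5.
          branch 2.1.2 (add not p5):
            × closes — contains both p5 and not p5.
      branch 2.2 (add not ((p5 implies not p5) and (p4 and p1)), not (p5 and p3)):
        not ((p5 implies not p5) and (p4 and p1)): β-rule — branch into not (p5 implies not p5)  //  not (p4 and p1).
          branch 2.2.1 (add not (p5 implies not p5)):
            not (p5 implies not p5): α-rule — add p5, not not p5.
            not (p5 and p3): β-rule — branch into not p5  //  not p3.
              branch 2.2.1.1 (add not p5):
                × closes — contains both p5 and not p5.
              branch 2.2.1.2 (add not p3):
                ○ open, literals {p3=0, p5=1}.
          branch 2.2.2 (add not (p4 and p1)):
            not (p5 and p3): β-rule — branch into not p5  //  not p3.
              branch 2.2.2.1 (add not p5):
                not (p4 and p1): β-rule — branch into not p4  //  not p1.
                  branch 2.2.2.1.1 (add not p4):
                    ○ open, literals {p4=0, p5=0}.
                  branch 2.2.2.1.2 (add not p1):
                    ○ open, literals {p1=0, p5=0}.
              branch 2.2.2.2 (add not p3):
                not (p4 and p1): β-rule — branch into not p4  //  not p1.
                  branch 2.2.2.2.1 (add not p4):
                    ○ open, literals {p3=0, p4=0}.
                  branch 2.2.2.2.2 (add not p1):
                    ○ open, literals {p1=0, p3=0}.
3 branches closed, 6 open.
An open branch gives a satisfying assignment: p5=0.

Satisfiable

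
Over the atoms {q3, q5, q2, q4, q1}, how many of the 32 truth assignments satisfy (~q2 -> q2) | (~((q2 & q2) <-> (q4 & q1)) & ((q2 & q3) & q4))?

16

Initial set: {T ((~q2 -> q2) | (~((q2 & q2) <-> (q4 & q1)) & ((q2 & q3) & q4)))}.
T ((~q2 -> q2) | (~((q2 & q2) <-> (q4 & q1)) & ((q2 & q3) & q4))): β-rule — branch into T (~q2 -> q2)  //  T (~((q2 & q2) <-> (q4 & q1)) & ((q2 & q3) & q4)).
  branch 1 (add T (~q2 -> q2)):
    T (~q2 -> q2): β-rule — branch into F ~q2  //  T q2.
      branch 1.1 (add F ~q2):
        ○ open, literals {q2=T}.
      branch 1.2 (add T q2):
        ○ open, literals {q2=T}.
  branch 2 (add T (~((q2 & q2) <-> (q4 & q1)) & ((q2 & q3) & q4))):
    T (~((q2 & q2) <-> (q4 & q1)) & ((q2 & q3) & q4)): α-rule — add T ~((q2 & q2) <-> (q4 & q1)), T ((q2 & q3) & q4).
    T ((q2 & q3) & q4): α-rule — add T (q2 & q3), T q4.
    T (q2 & q3): α-rule — add T q2, T q3.
    T ~((q2 & q2) <-> (q4 & q1)): β-rule — branch into T (q2 & q2), F (q4 & q1)  //  F (q2 & q2), T (q4 & q1).
      branch 2.1 (add T (q2 & q2), F (q4 & q1)):
        T (q2 & q2): α-rule — add T q2, T q2.
        F (q4 & q1): β-rule — branch into F q4  //  F q1.
          branch 2.1.1 (add F q4):
            × closes — contains both q4 and ~q4.
          branch 2.1.2 (add F q1):
            ○ open, literals {q1=F, q2=T, q3=T, q4=T}.
      branch 2.2 (add F (q2 & q2), T (q4 & q1)):
        T (q4 & q1): α-rule — add T q4, T q1.
        F (q2 & q2): β-rule — branch into F q2  //  F q2.
          branch 2.2.1 (add F q2):
            × closes — contains both q2 and ~q2.
          branch 2.2.2 (add F q2):
            × closes — contains both q2 and ~q2.
3 branches closed, 3 open.
Each open branch fixes some atoms; the unmentioned ones are free. Counting distinct full assignments: branch {q2=T} (q3, q5, q4, q1) contributes 16 new; branch {q2=T} (q3, q5, q4, q1) contributes 0 new; branch {q1=F, q2=T, q3=T, q4=T} (q5) contributes 0 new. Total: 16.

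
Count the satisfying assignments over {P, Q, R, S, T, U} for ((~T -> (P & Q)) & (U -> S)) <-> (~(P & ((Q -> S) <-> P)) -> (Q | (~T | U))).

26

Initial set: {(((~T -> (P & Q)) & (U -> S)) <-> (~(P & ((Q -> S) <-> P)) -> (Q | (~T | U))))}.
(((~T -> (P & Q)) & (U -> S)) <-> (~(P & ((Q -> S) <-> P)) -> (Q | (~T | U)))): β-rule — branch into ((~T -> (P & Q)) & (U -> S)), (~(P & ((Q -> S) <-> P)) -> (Q | (~T | U)))  //  ~((~T -> (P & Q)) & (U -> S)), ~(~(P & ((Q -> S) <-> P)) -> (Q | (~T | U))).
  branch 1 (add ((~T -> (P & Q)) & (U -> S)), (~(P & ((Q -> S) <-> P)) -> (Q | (~T | U)))):
    ((~T -> (P & Q)) & (U -> S)): α-rule — add (~T -> (P & Q)), (U -> S).
    (~(P & ((Q -> S) <-> P)) -> (Q | (~T | U))): β-rule — branch into ~~(P & ((Q -> S) <-> P))  //  (Q | (~T | U)).
      branch 1.1 (add ~~(P & ((Q -> S) <-> P))):
        ~~(P & ((Q -> S) <-> P)): α-rule — add P, ((Q -> S) <-> P).
        (~T -> (P & Q)): β-rule — branch into ~~T  //  (P & Q).
          branch 1.1.1 (add ~~T):
            (U -> S): β-rule — branch into ~U  //  S.
              branch 1.1.1.1 (add ~U):
                ((Q -> S) <-> P): β-rule — branch into (Q -> S), P  //  ~(Q -> S), ~P.
                  branch 1.1.1.1.1 (add (Q -> S), P):
                    (Q -> S): β-rule — branch into ~Q  //  S.
                      branch 1.1.1.1.1.1 (add ~Q):
                        ○ open, literals {P=1, Q=0, T=1, U=0}.
                      branch 1.1.1.1.1.2 (add S):
                        ○ open, literals {P=1, S=1, T=1, U=0}.
                  branch 1.1.1.1.2 (add ~(Q -> S), ~P):
                    × closes — contains both P and ~P.
              branch 1.1.1.2 (add S):
                ((Q -> S) <-> P): β-rule — branch into (Q -> S), P  //  ~(Q -> S), ~P.
                  branch 1.1.1.2.1 (add (Q -> S), P):
                    (Q -> S): β-rule — branch into ~Q  //  S.
                      branch 1.1.1.2.1.1 (add ~Q):
                        ○ open, literals {P=1, Q=0, S=1, T=1}.
                      branch 1.1.1.2.1.2 (add S):
                        ○ open, literals {P=1, S=1, T=1}.
                  branch 1.1.1.2.2 (add ~(Q -> S), ~P):
                    × closes — contains both P and ~P.
          branch 1.1.2 (add (P & Q)):
            (P & Q): α-rule — add P, Q.
            (U -> S): β-rule — branch into ~U  //  S.
              branch 1.1.2.1 (add ~U):
                ((Q -> S) <-> P): β-rule — branch into (Q -> S), P  //  ~(Q -> S), ~P.
                  branch 1.1.2.1.1 (add (Q -> S), P):
                    (Q -> S): β-rule — branch into ~Q  //  S.
                      branch 1.1.2.1.1.1 (add ~Q):
                        × closes — contains both Q and ~Q.
                      branch 1.1.2.1.1.2 (add S):
                        ○ open, literals {P=1, Q=1, S=1, U=0}.
                  branch 1.1.2.1.2 (add ~(Q -> S), ~P):
                    × closes — contains both P and ~P.
              branch 1.1.2.2 (add S):
                ((Q -> S) <-> P): β-rule — branch into (Q -> S), P  //  ~(Q -> S), ~P.
                  branch 1.1.2.2.1 (add (Q -> S), P):
                    (Q -> S): β-rule — branch into ~Q  //  S.
                      branch 1.1.2.2.1.1 (add ~Q):
                        × closes — contains both Q and ~Q.
                      branch 1.1.2.2.1.2 (add S):
                        ○ open, literals {P=1, Q=1, S=1}.
                  branch 1.1.2.2.2 (add ~(Q -> S), ~P):
                    × closes — contains both P and ~P.
      branch 1.2 (add (Q | (~T | U))):
        (~T -> (P & Q)): β-rule — branch into ~~T  //  (P & Q).
          branch 1.2.1 (add ~~T):
            (U -> S): β-rule — branch into ~U  //  S.
              branch 1.2.1.1 (add ~U):
                (Q | (~T | U)): β-rule — branch into Q  //  (~T | U).
                  branch 1.2.1.1.1 (add Q):
                    ○ open, literals {Q=1, T=1, U=0}.
                  branch 1.2.1.1.2 (add (~T | U)):
                    (~T | U): β-rule — branch into ~T  //  U.
                      branch 1.2.1.1.2.1 (add ~T):
                        × closes — contains both T and ~T.
                      branch 1.2.1.1.2.2 (add U):
                        × closes — contains both U and ~U.
              branch 1.2.1.2 (add S):
                (Q | (~T | U)): β-rule — branch into Q  //  (~T | U).
                  branch 1.2.1.2.1 (add Q):
                    ○ open, literals {Q=1, S=1, T=1}.
                  branch 1.2.1.2.2 (add (~T | U)):
                    (~T | U): β-rule — branch into ~T  //  U.
                      branch 1.2.1.2.2.1 (add ~T):
                        × closes — contains both T and ~T.
                      branch 1.2.1.2.2.2 (add U):
                        ○ open, literals {S=1, T=1, U=1}.
          branch 1.2.2 (add (P & Q)):
            (P & Q): α-rule — add P, Q.
            (U -> S): β-rule — branch into ~U  //  S.
              branch 1.2.2.1 (add ~U):
                (Q | (~T | U)): β-rule — branch into Q  //  (~T | U).
                  branch 1.2.2.1.1 (add Q):
                    ○ open, literals {P=1, Q=1, U=0}.
                  branch 1.2.2.1.2 (add (~T | U)):
                    (~T | U): β-rule — branch into ~T  //  U.
                      branch 1.2.2.1.2.1 (add ~T):
                        ○ open, literals {P=1, Q=1, T=0, U=0}.
                      branch 1.2.2.1.2.2 (add U):
                        × closes — contains both U and ~U.
              branch 1.2.2.2 (add S):
                (Q | (~T | U)): β-rule — branch into Q  //  (~T | U).
                  branch 1.2.2.2.1 (add Q):
                    ○ open, literals {P=1, Q=1, S=1}.
                  branch 1.2.2.2.2 (add (~T | U)):
                    (~T | U): β-rule — branch into ~T  //  U.
                      branch 1.2.2.2.2.1 (add ~T):
                        ○ open, literals {P=1, Q=1, S=1, T=0}.
                      branch 1.2.2.2.2.2 (add U):
                        ○ open, literals {P=1, Q=1, S=1, U=1}.
  branch 2 (add ~((~T -> (P & Q)) & (U -> S)), ~(~(P & ((Q -> S) <-> P)) -> (Q | (~T | U)))):
    ~(~(P & ((Q -> S) <-> P)) -> (Q | (~T | U))): α-rule — add ~(P & ((Q -> S) <-> P)), ~(Q | (~T | U)).
    ~(Q | (~T | U)): α-rule — add ~Q, ~(~T | U).
    ~(~T | U): α-rule — add ~~T, ~U.
    ~((~T -> (P & Q)) & (U -> S)): β-rule — branch into ~(~T -> (P & Q))  //  ~(U -> S).
      branch 2.1 (add ~(~T -> (P & Q))):
        ~(~T -> (P & Q)): α-rule — add ~T, ~(P & Q).
        × closes — contains both T and ~T.
      branch 2.2 (add ~(U -> S)):
        ~(U -> S): α-rule — add U, ~S.
        × closes — contains both U and ~U.
12 branches closed, 14 open.
Each open branch fixes some atoms; the unmentioned ones are free. Counting distinct full assignments: branch {P=1, Q=0, T=1, U=0} (R, S) contributes 4 new; branch {P=1, S=1, T=1, U=0} (Q, R) contributes 2 new; branch {P=1, Q=0, S=1, T=1} (R, U) contributes 2 new; branch {P=1, S=1, T=1} (Q, R, U) contributes 2 new; branch {P=1, Q=1, S=1, U=0} (R, T) contributes 2 new; branch {P=1, Q=1, S=1} (R, T, U) contributes 2 new; branch {Q=1, T=1, U=0} (P, R, S) contributes 6 new; branch {Q=1, S=1, T=1} (P, R, U) contributes 2 new; branch {S=1, T=1, U=1} (P, Q, R) contributes 2 new; branch {P=1, Q=1, U=0} (R, S, T) contributes 2 new; branch {P=1, Q=1, T=0, U=0} (R, S) contributes 0 new; branch {P=1, Q=1, S=1} (R, T, U) contributes 0 new; branch {P=1, Q=1, S=1, T=0} (R, U) contributes 0 new; branch {P=1, Q=1, S=1, U=1} (R, T) contributes 0 new. Total: 26.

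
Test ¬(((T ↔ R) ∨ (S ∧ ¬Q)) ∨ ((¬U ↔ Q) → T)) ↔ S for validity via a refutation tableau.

Not valid

Assume the negation and expand:
Initial set: {¬(¬(((T ↔ R) ∨ (S ∧ ¬Q)) ∨ ((¬U ↔ Q) → T)) ↔ S)}.
¬(¬(((T ↔ R) ∨ (S ∧ ¬Q)) ∨ ((¬U ↔ Q) → T)) ↔ S): β-rule — branch into ¬(((T ↔ R) ∨ (S ∧ ¬Q)) ∨ ((¬U ↔ Q) → T)), ¬S  //  ¬¬(((T ↔ R) ∨ (S ∧ ¬Q)) ∨ ((¬U ↔ Q) → T)), S.
  branch 1 (add ¬(((T ↔ R) ∨ (S ∧ ¬Q)) ∨ ((¬U ↔ Q) → T)), ¬S):
    ¬(((T ↔ R) ∨ (S ∧ ¬Q)) ∨ ((¬U ↔ Q) → T)): α-rule — add ¬((T ↔ R) ∨ (S ∧ ¬Q)), ¬((¬U ↔ Q) → T).
    ¬((T ↔ R) ∨ (S ∧ ¬Q)): α-rule — add ¬(T ↔ R), ¬(S ∧ ¬Q).
    ¬((¬U ↔ Q) → T): α-rule — add (¬U ↔ Q), ¬T.
    ¬(T ↔ R): β-rule — branch into T, ¬R  //  ¬T, R.
      branch 1.1 (add T, ¬R):
        × closes — contains both T and ¬T.
      branch 1.2 (add ¬T, R):
        ¬(S ∧ ¬Q): β-rule — branch into ¬S  //  ¬¬Q.
          branch 1.2.1 (add ¬S):
            (¬U ↔ Q): β-rule — branch into ¬U, Q  //  ¬¬U, ¬Q.
              branch 1.2.1.1 (add ¬U, Q):
                ○ open, literals {Q=true, R=true, S=false, T=false, U=false}.
              branch 1.2.1.2 (add ¬¬U, ¬Q):
                ○ open, literals {Q=false, R=true, S=false, T=false, U=true}.
          branch 1.2.2 (add ¬¬Q):
            (¬U ↔ Q): β-rule — branch into ¬U, Q  //  ¬¬U, ¬Q.
              branch 1.2.2.1 (add ¬U, Q):
                ○ open, literals {Q=true, R=true, S=false, T=false, U=false}.
              branch 1.2.2.2 (add ¬¬U, ¬Q):
                × closes — contains both Q and ¬Q.
  branch 2 (add ¬¬(((T ↔ R) ∨ (S ∧ ¬Q)) ∨ ((¬U ↔ Q) → T)), S):
    ¬¬(((T ↔ R) ∨ (S ∧ ¬Q)) ∨ ((¬U ↔ Q) → T)): β-rule — branch into ((T ↔ R) ∨ (S ∧ ¬Q))  //  ((¬U ↔ Q) → T).
      branch 2.1 (add ((T ↔ R) ∨ (S ∧ ¬Q))):
        ((T ↔ R) ∨ (S ∧ ¬Q)): β-rule — branch into (T ↔ R)  //  (S ∧ ¬Q).
          branch 2.1.1 (add (T ↔ R)):
            (T ↔ R): β-rule — branch into T, R  //  ¬T, ¬R.
              branch 2.1.1.1 (add T, R):
                ○ open, literals {R=true, S=true, T=true}.
              branch 2.1.1.2 (add ¬T, ¬R):
                ○ open, literals {R=false, S=true, T=false}.
          branch 2.1.2 (add (S ∧ ¬Q)):
            (S ∧ ¬Q): α-rule — add S, ¬Q.
            ○ open, literals {Q=false, S=true}.
      branch 2.2 (add ((¬U ↔ Q) → T)):
        ((¬U ↔ Q) → T): β-rule — branch into ¬(¬U ↔ Q)  //  T.
          branch 2.2.1 (add ¬(¬U ↔ Q)):
            ¬(¬U ↔ Q): β-rule — branch into ¬U, ¬Q  //  ¬¬U, Q.
              branch 2.2.1.1 (add ¬U, ¬Q):
                ○ open, literals {Q=false, S=true, U=false}.
              branch 2.2.1.2 (add ¬¬U, Q):
                ○ open, literals {Q=true, S=true, U=true}.
          branch 2.2.2 (add T):
            ○ open, literals {S=true, T=true}.
2 branches closed, 9 open.
An open branch gives a countermodel: Q=true, R=true, S=false, T=false, U=false (unmentioned atoms arbitrary); under it the original formula is false.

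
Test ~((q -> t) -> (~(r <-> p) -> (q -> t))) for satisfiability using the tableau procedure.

Initial set: {~((q -> t) -> (~(r <-> p) -> (q -> t)))}.
~((q -> t) -> (~(r <-> p) -> (q -> t))): α-rule — add (q -> t), ~(~(r <-> p) -> (q -> t)).
~(~(r <-> p) -> (q -> t)): α-rule — add ~(r <-> p), ~(q -> t).
~(q -> t): α-rule — add q, ~t.
(q -> t): β-rule — branch into ~q  //  t.
  branch 1 (add ~q):
    × closes — contains both q and ~q.
  branch 2 (add t):
    × closes — contains both t and ~t.
All 2 branches close.
Every branch closed; the formula is unsatisfiable.

Unsatisfiable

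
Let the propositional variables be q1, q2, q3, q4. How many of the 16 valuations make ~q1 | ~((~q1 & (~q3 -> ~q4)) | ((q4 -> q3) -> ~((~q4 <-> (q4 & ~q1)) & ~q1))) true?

8

Initial set: {(~q1 | ~((~q1 & (~q3 -> ~q4)) | ((q4 -> q3) -> ~((~q4 <-> (q4 & ~q1)) & ~q1))))}.
(~q1 | ~((~q1 & (~q3 -> ~q4)) | ((q4 -> q3) -> ~((~q4 <-> (q4 & ~q1)) & ~q1)))): β-rule — branch into ~q1  //  ~((~q1 & (~q3 -> ~q4)) | ((q4 -> q3) -> ~((~q4 <-> (q4 & ~q1)) & ~q1))).
  branch 1 (add ~q1):
    ○ open, literals {q1=0}.
  branch 2 (add ~((~q1 & (~q3 -> ~q4)) | ((q4 -> q3) -> ~((~q4 <-> (q4 & ~q1)) & ~q1)))):
    ~((~q1 & (~q3 -> ~q4)) | ((q4 -> q3) -> ~((~q4 <-> (q4 & ~q1)) & ~q1))): α-rule — add ~(~q1 & (~q3 -> ~q4)), ~((q4 -> q3) -> ~((~q4 <-> (q4 & ~q1)) & ~q1)).
    ~((q4 -> q3) -> ~((~q4 <-> (q4 & ~q1)) & ~q1)): α-rule — add (q4 -> q3), ~~((~q4 <-> (q4 & ~q1)) & ~q1).
    ~~((~q4 <-> (q4 & ~q1)) & ~q1): α-rule — add (~q4 <-> (q4 & ~q1)), ~q1.
    ~(~q1 & (~q3 -> ~q4)): β-rule — branch into ~~q1  //  ~(~q3 -> ~q4).
      branch 2.1 (add ~~q1):
        × closes — contains both q1 and ~q1.
      branch 2.2 (add ~(~q3 -> ~q4)):
        ~(~q3 -> ~q4): α-rule — add ~q3, ~~q4.
        (q4 -> q3): β-rule — branch into ~q4  //  q3.
          branch 2.2.1 (add ~q4):
            × closes — contains both q4 and ~q4.
          branch 2.2.2 (add q3):
            × closes — contains both q3 and ~q3.
3 branches closed, 1 open.
Each open branch fixes some atoms; the unmentioned ones are free. Counting distinct full assignments: branch {q1=0} (q2, q3, q4) contributes 8 new. Total: 8.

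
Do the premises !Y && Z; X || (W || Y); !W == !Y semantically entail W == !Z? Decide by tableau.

Initial set: {(!Y && Z); (X || (W || Y)); (!W == !Y); !(W == !Z)}.
(!Y && Z): α-rule — add !Y, Z.
(X || (W || Y)): β-rule — branch into X  //  (W || Y).
  branch 1 (add X):
    (!W == !Y): β-rule — branch into !W, !Y  //  !!W, !!Y.
      branch 1.1 (add !W, !Y):
        !(W == !Z): β-rule — branch into W, !!Z  //  !W, !Z.
          branch 1.1.1 (add W, !!Z):
            × closes — contains both W and !W.
          branch 1.1.2 (add !W, !Z):
            × closes — contains both Z and !Z.
      branch 1.2 (add !!W, !!Y):
        × closes — contains both Y and !Y.
  branch 2 (add (W || Y)):
    (!W == !Y): β-rule — branch into !W, !Y  //  !!W, !!Y.
      branch 2.1 (add !W, !Y):
        !(W == !Z): β-rule — branch into W, !!Z  //  !W, !Z.
          branch 2.1.1 (add W, !!Z):
            × closes — contains both W and !W.
          branch 2.1.2 (add !W, !Z):
            × closes — contains both Z and !Z.
      branch 2.2 (add !!W, !!Y):
        × closes — contains both Y and !Y.
All 6 branches close.
Every branch closed, so the premises entail the conclusion.

Yes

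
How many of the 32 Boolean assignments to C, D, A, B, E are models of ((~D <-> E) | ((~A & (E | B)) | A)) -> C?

17

Initial set: {(((~D <-> E) | ((~A & (E | B)) | A)) -> C)}.
(((~D <-> E) | ((~A & (E | B)) | A)) -> C): β-rule — branch into ~((~D <-> E) | ((~A & (E | B)) | A))  //  C.
  branch 1 (add ~((~D <-> E) | ((~A & (E | B)) | A))):
    ~((~D <-> E) | ((~A & (E | B)) | A)): α-rule — add ~(~D <-> E), ~((~A & (E | B)) | A).
    ~((~A & (E | B)) | A): α-rule — add ~(~A & (E | B)), ~A.
    ~(~D <-> E): β-rule — branch into ~D, ~E  //  ~~D, E.
      branch 1.1 (add ~D, ~E):
        ~(~A & (E | B)): β-rule — branch into ~~A  //  ~(E | B).
          branch 1.1.1 (add ~~A):
            × closes — contains both A and ~A.
          branch 1.1.2 (add ~(E | B)):
            ~(E | B): α-rule — add ~E, ~B.
            ○ open, literals {A=0, B=0, D=0, E=0}.
      branch 1.2 (add ~~D, E):
        ~(~A & (E | B)): β-rule — branch into ~~A  //  ~(E | B).
          branch 1.2.1 (add ~~A):
            × closes — contains both A and ~A.
          branch 1.2.2 (add ~(E | B)):
            ~(E | B): α-rule — add ~E, ~B.
            × closes — contains both E and ~E.
  branch 2 (add C):
    ○ open, literals {C=1}.
3 branches closed, 2 open.
Each open branch fixes some atoms; the unmentioned ones are free. Counting distinct full assignments: branch {A=0, B=0, D=0, E=0} (C) contributes 2 new; branch {C=1} (D, A, B, E) contributes 15 new. Total: 17.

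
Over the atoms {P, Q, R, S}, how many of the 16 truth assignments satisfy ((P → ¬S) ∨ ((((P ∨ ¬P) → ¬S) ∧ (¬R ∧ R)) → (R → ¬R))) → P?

8

Initial set: {(((P → ¬S) ∨ ((((P ∨ ¬P) → ¬S) ∧ (¬R ∧ R)) → (R → ¬R))) → P)}.
(((P → ¬S) ∨ ((((P ∨ ¬P) → ¬S) ∧ (¬R ∧ R)) → (R → ¬R))) → P): β-rule — branch into ¬((P → ¬S) ∨ ((((P ∨ ¬P) → ¬S) ∧ (¬R ∧ R)) → (R → ¬R)))  //  P.
  branch 1 (add ¬((P → ¬S) ∨ ((((P ∨ ¬P) → ¬S) ∧ (¬R ∧ R)) → (R → ¬R)))):
    ¬((P → ¬S) ∨ ((((P ∨ ¬P) → ¬S) ∧ (¬R ∧ R)) → (R → ¬R))): α-rule — add ¬(P → ¬S), ¬((((P ∨ ¬P) → ¬S) ∧ (¬R ∧ R)) → (R → ¬R)).
    ¬(P → ¬S): α-rule — add P, ¬¬S.
    ¬((((P ∨ ¬P) → ¬S) ∧ (¬R ∧ R)) → (R → ¬R)): α-rule — add (((P ∨ ¬P) → ¬S) ∧ (¬R ∧ R)), ¬(R → ¬R).
    (((P ∨ ¬P) → ¬S) ∧ (¬R ∧ R)): α-rule — add ((P ∨ ¬P) → ¬S), (¬R ∧ R).
    ¬(R → ¬R): α-rule — add R, ¬¬R.
    (¬R ∧ R): α-rule — add ¬R, R.
    × closes — contains both R and ¬R.
  branch 2 (add P):
    ○ open, literals {P=1}.
1 branch closed, 1 open.
Each open branch fixes some atoms; the unmentioned ones are free. Counting distinct full assignments: branch {P=1} (Q, R, S) contributes 8 new. Total: 8.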